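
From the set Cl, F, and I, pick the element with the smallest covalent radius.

Radius decreases left→right (rising Z_eff, same n) and increases top→bottom (higher n).
All are in group 17, so atomic radius increases down the group.
The smallest covalent radius among these belongs to F.

F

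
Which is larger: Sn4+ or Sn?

Forming Sn4+ removes 4 electrons from Sn. Fewer electrons for the same nuclear charge means less shielding and a higher Z_eff on the remaining electrons.
A cation is smaller than its parent atom: Sn4+ < Sn.

Sn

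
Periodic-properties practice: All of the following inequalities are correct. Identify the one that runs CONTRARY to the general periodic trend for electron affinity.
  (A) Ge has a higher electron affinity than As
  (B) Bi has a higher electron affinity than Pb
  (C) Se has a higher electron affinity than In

(A)

The general trend: electron affinity increases across a period and decreases down a group.
(A) Ge (period 4, group 14) vs As (period 4, group 15): the stated order contradicts the simple trend.
(B) Bi (period 6, group 15) vs Pb (period 6, group 14): the stated order agrees with the simple trend.
(C) Se (period 4, group 16) vs In (period 5, group 13): the stated order agrees with the simple trend.
The exception is (A): adding an electron to As's half-filled 4p³ is unfavourable, so Ge (4p²) has the more exothermic EA.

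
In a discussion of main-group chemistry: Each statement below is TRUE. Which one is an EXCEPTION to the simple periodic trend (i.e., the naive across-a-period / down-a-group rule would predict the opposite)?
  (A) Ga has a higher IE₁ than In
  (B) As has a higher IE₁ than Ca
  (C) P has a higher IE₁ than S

The general trend: IE₁ increases across a period and decreases down a group.
(A) Ga (period 4, group 13) vs In (period 5, group 13): the stated order agrees with the simple trend.
(B) As (period 4, group 15) vs Ca (period 4, group 2): the stated order agrees with the simple trend.
(C) P (period 3, group 15) vs S (period 3, group 16): the stated order contradicts the simple trend.
The exception is (C): S (3p⁴) ionizes more easily than half-filled P (3p³) because the paired 3p electron in S is pushed out by e⁻–e⁻ repulsion.

(C)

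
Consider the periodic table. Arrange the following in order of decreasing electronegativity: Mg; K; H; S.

H is in period 1, group 1; Mg is in period 3, group 2; S is in period 3, group 16; K is in period 4, group 1.
EN rises left→right (higher Z_eff, smaller atoms) and falls top→bottom (larger, more shielded atoms).
These span different periods and groups, so the two trends combine.
Mg > K: relative to K, both the across-period and down-group shifts push Mg's electronegativity up.
H > Mg: period and group pull opposite ways; the down-group shift dominates (2.20 vs 1.31).
S > H: the two effects oppose for this pair; the across-period effect wins (2.58 vs 2.20).
For reference (Pauling): H 2.20, Mg 1.31, S 2.58, K 0.82.
So from highest to lowest: S > H > Mg > K.

S > H > Mg > K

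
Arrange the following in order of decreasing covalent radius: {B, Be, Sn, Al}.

Sn, Al, Be, B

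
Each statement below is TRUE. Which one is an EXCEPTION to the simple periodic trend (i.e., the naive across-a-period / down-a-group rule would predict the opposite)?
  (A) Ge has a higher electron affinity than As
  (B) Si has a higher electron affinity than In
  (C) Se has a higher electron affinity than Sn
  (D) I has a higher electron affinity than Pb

(A)

The general trend: electron affinity increases across a period and decreases down a group.
(A) Ge (period 4, group 14) vs As (period 4, group 15): the stated order contradicts the simple trend.
(B) Si (period 3, group 14) vs In (period 5, group 13): the stated order agrees with the simple trend.
(C) Se (period 4, group 16) vs Sn (period 5, group 14): the stated order agrees with the simple trend.
(D) I (period 5, group 17) vs Pb (period 6, group 14): the stated order agrees with the simple trend.
The exception is (A): adding an electron to As's half-filled 4p³ is unfavourable, so Ge (4p²) has the more exothermic EA.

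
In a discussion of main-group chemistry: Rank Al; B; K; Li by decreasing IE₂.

Li > K > B > Al

The second ionization energy removes an electron from the +1 ion. For each element: Al⁺ still has 2 valence electrons; B⁺ still has 2 valence electrons; K⁺ is the bare [Ar] core; Li⁺ is the bare [He] core.
Pulling an electron out of a noble-gas core costs far more than removing a remaining valence electron, so K and Li sit at the high end of IE_2.
Valence configurations: Al⁺ [Ne]3s², B⁺ [He]2s².
Tabulated IE_2 (kJ/mol): Al 1817, B 2427, K 3052, Li 7298.
Putting it together, IE_2: Al < B < K < Li.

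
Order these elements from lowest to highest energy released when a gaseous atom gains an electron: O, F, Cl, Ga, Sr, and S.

Sr < Ga < O < S < F < Cl

O is in period 2, group 16; F is in period 2, group 17; S is in period 3, group 16; Cl is in period 3, group 17; Ga is in period 4, group 13; Sr is in period 5, group 2.
Atoms with high Z_eff and room in the valence shell (especially the halogens) have the most exothermic electron affinities.
These span different periods and groups, so the two trends combine.
Ga > Sr: both effects reinforce here, so Ga is clearly the higher of the two.
O > Ga: both effects reinforce here, so O is clearly the higher of the two.
S > O: this pair runs against the simple trend — see the exception note.
F > S: both effects reinforce here, so F is clearly the higher of the two.
Cl > F: this pair runs against the simple trend — see the exception note.
Note the exception: S has a higher electron affinity than O, contrary to the simple trend — the compact 2p subshell of O repels the added electron more than S's larger 3p does.
Note the exception: Cl has a higher electron affinity than F, contrary to the simple trend — F's small 2p subshell makes the incoming electron feel strong e⁻–e⁻ repulsion, so Cl actually releases more energy on gaining an electron.
For reference (kJ/mol): O 141, F 328, S 200, Cl 349, Ga 29, Sr 5.
So from lowest to highest: Sr < Ga < O < S < F < Cl.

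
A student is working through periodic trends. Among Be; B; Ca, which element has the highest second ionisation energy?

Consider each +1 ion: Be⁺ still has 1 valence electron; B⁺ still has 2 valence electrons; Ca⁺ still has 1 valence electron.
All are still removing valence electrons, so compare the +1 ions as you would atoms: IE_2 generally rises across a period (higher Z_eff) and falls down a group (larger shell), subject to the usual subshell exceptions.
Valence configurations: Be⁺ [He]2s¹, B⁺ [He]2s², Ca⁺ [Ar]4s¹.
The numbers (kJ/mol): Be 1757, B 2427, Ca 1145.
Putting it together, IE_2: Ca < Be < B.

B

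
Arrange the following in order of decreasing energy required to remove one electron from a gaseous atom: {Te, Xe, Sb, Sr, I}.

IE₁ increases left→right with effective nuclear charge and decreases top→bottom as the valence shell moves farther out.
All lie in period 5, so first ionization energy increases left to right.
So from highest to lowest: Xe > I > Te > Sb > Sr.

Xe > I > Te > Sb > Sr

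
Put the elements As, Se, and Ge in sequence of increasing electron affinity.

EA tends to increase across a period and decrease down a group, though the pattern is less regular than for IE or radius.
All lie in period 4; the across-period trend (electron affinity increases left to right) applies, with the exception below.
Note the exception: Ge has a higher electron affinity than As, contrary to the simple trend — adding an electron to As's half-filled 4p³ is unfavourable, so Ge (4p²) has the more exothermic EA.
Approximate values (kJ/mol): Ge 119, As 78, Se 195.
So from lowest to highest: As < Ge < Se.

As < Ge < Se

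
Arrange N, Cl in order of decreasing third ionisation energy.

N > Cl

The third ionization energy removes an electron from the +2 ion. For each element: N²⁺ still has 3 valence electrons; Cl²⁺ still has 5 valence electrons.
All are still removing valence electrons, so compare the +2 ions as you would atoms: IE_3 generally rises across a period (higher Z_eff) and falls down a group (larger shell), subject to the usual subshell exceptions.
Valence configurations: N²⁺ [He]2s²2p¹, Cl²⁺ [Ne]3s²3p³.
Tabulated IE_3 (kJ/mol): N 4578, Cl 3822.
So the third ionization energies run Cl < N.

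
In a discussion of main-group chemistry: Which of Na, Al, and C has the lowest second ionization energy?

Al

The second ionization energy removes an electron from the +1 ion. For each element: Na⁺ is the bare [Ne] core; Al⁺ still has 2 valence electrons; C⁺ still has 3 valence electrons.
Core electrons are held far more tightly than valence electrons, so Na tops the IE_2 order.
Valence configurations: Al⁺ [Ne]3s², C⁺ [He]2s²2p¹.
The numbers (kJ/mol): Na 4562, Al 1817, C 2353.
Putting it together, IE_2: Al < C < Na.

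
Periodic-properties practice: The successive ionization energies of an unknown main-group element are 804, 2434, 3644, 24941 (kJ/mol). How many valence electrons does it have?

Look for the largest jump between consecutive ionization energies: IE4/IE3 ≈ 6.8, far larger than any earlier ratio.
That jump marks the point where a core electron is being removed. So the atom has 3 valence electrons.

3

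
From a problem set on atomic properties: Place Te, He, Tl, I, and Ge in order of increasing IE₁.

Across a period the outer electron is held more tightly (higher IE₁); down a group it sits in a higher shell, more shielded, and comes off more easily.
These span different periods and groups, so the two trends combine.
Ge > Tl: both effects reinforce here, so Ge is clearly the higher of the two.
Te > Ge: period and group pull opposite ways; the across-period shift dominates (869 vs 762 kJ/mol).
I > Te: both are in period 5; the period trend gives I the larger value.
He > I: relative to I, both the across-period and down-group shifts push He's first ionization energy up.
For reference (kJ/mol): He 2372, Ge 762, Te 869, I 1008, Tl 589.
So from lowest to highest: Tl < Ge < Te < I < He.

Tl < Ge < Te < I < He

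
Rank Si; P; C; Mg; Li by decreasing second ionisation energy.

After 1 electron has been removed, what remains? Si⁺ still has 3 valence electrons; P⁺ still has 4 valence electrons; C⁺ still has 3 valence electrons; Mg⁺ still has 1 valence electron; Li⁺ is the bare [He] core.
Pulling an electron out of a noble-gas core costs far more than removing a remaining valence electron, so Li sits at the high end of IE_2.
Valence configurations: Si⁺ [Ne]3s²3p¹, P⁺ [Ne]3s²3p², C⁺ [He]2s²2p¹, Mg⁺ [Ne]3s¹.
The numbers (kJ/mol): Si 1577, P 1907, C 2353, Mg 1451, Li 7298.
Putting it together, IE_2: Mg < Si < P < C < Li.

Li > C > P > Si > Mg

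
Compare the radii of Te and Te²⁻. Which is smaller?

Te

Forming Te²⁻ adds 2 electrons to Te. More electron–electron repulsion in the same shell, with unchanged nuclear charge, lets the cloud expand.
An anion is larger than its parent atom: Te²⁻ > Te.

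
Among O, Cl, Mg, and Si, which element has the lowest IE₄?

Si

After 3 electrons have been removed, what remains? O³⁺ still has 3 valence electrons; Cl³⁺ still has 4 valence electrons; Mg³⁺ is already 1 electron into the core; Si³⁺ still has 1 valence electron.
Breaking into a closed-shell core is much more expensive than removing a leftover valence electron — Mg has the largest IE_4 here.
Valence configurations: O³⁺ [He]2s²2p¹, Cl³⁺ [Ne]3s²3p², Si³⁺ [Ne]3s¹.
Approximate IE_4 values (kJ/mol): O 7469, Cl 5159, Mg 10543, Si 4356.
Putting it together, IE_4: Si < Cl < O < Mg.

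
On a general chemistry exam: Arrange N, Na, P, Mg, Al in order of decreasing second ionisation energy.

IE_2 is the cost of taking one more electron from the +1 cation: N⁺ still has 4 valence electrons; Na⁺ is the bare [Ne] core; P⁺ still has 4 valence electrons; Mg⁺ still has 1 valence electron; Al⁺ still has 2 valence electrons.
Breaking into a closed-shell core is much more expensive than removing a leftover valence electron — Na has the largest IE_2 here.
Valence configurations: N⁺ [He]2s²2p², P⁺ [Ne]3s²3p², Mg⁺ [Ne]3s¹, Al⁺ [Ne]3s².
Approximate IE_2 values (kJ/mol): N 2856, Na 4562, P 1907, Mg 1451, Al 1817.
Overall IE_2 order: Mg < Al < P < N < Na.

Na > N > P > Al > Mg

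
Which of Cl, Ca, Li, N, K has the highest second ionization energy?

Li

IE_2 is the cost of taking one more electron from the +1 cation: Cl⁺ still has 6 valence electrons; Ca⁺ still has 1 valence electron; Li⁺ is the bare [He] core; N⁺ still has 4 valence electrons; K⁺ is the bare [Ar] core.
Core electrons are held far more tightly than valence electrons, so K and Li top the IE_2 order.
Valence configurations: Cl⁺ [Ne]3s²3p⁴, Ca⁺ [Ar]4s¹, N⁺ [He]2s²2p².
Approximate IE_2 values (kJ/mol): Cl 2298, Ca 1145, Li 7298, N 2856, K 3052.
So the second ionization energies run Ca < Cl < N < K < Li.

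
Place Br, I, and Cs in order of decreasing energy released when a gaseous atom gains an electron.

Br > I > Cs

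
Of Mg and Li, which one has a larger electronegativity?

Mg

Li is in period 2, group 1; Mg is in period 3, group 2.
Smaller atoms with higher effective nuclear charge are more electronegative.
A diagonal step moves right (one effect) and down (the opposite effect) at once.
Mg > Li: the two effects oppose for this pair; the across-period effect wins (1.31 vs 0.98).
Tabulated electronegativity (Pauling): Li 0.98, Mg 1.31.
So Mg has the larger electronegativity (Mg > Li).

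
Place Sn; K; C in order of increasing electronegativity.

K < Sn < C

Electronegativity increases across a period and decreases down a group, tracking effective nuclear charge and atomic size.
Neither a single period nor a single group — weigh both effects.
Sn > K: the two effects oppose for this pair; the across-period effect wins (1.96 vs 0.82).
C > Sn: they share group 14; the group trend gives C the larger value.
For reference (Pauling): C 2.55, K 0.82, Sn 1.96.
So from lowest to highest: K < Sn < C.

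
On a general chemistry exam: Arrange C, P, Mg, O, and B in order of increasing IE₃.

After 2 electrons have been removed, what remains? C²⁺ still has 2 valence electrons; P²⁺ still has 3 valence electrons; Mg²⁺ is the bare [Ne] core; O²⁺ still has 4 valence electrons; B²⁺ still has 1 valence electron.
Pulling an electron out of a noble-gas core costs far more than removing a remaining valence electron, so Mg sits at the high end of IE_3.
Valence configurations: C²⁺ [He]2s², P²⁺ [Ne]3s²3p¹, O²⁺ [He]2s²2p², B²⁺ [He]2s¹.
The numbers (kJ/mol): C 4620, P 2914, Mg 7733, O 5300, B 3660.
Overall IE_3 order: P < B < C < O < Mg.

P < B < C < O < Mg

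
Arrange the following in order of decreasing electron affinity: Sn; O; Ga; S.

Adding an electron releases more energy for atoms nearer the top right (short of the noble gases).
Here both period and group differ, so the two effects have to be weighed against each other.
Sn > Ga: period and group pull opposite ways; the across-period shift dominates (107 vs 29 kJ/mol).
O > Sn: both effects reinforce here, so O is clearly the higher of the two.
S > O: this pair runs against the simple trend — see the exception note.
Note the exception: S has a higher electron affinity than O, contrary to the simple trend — the compact 2p subshell of O repels the added electron more than S's larger 3p does.
Approximate values (kJ/mol): O 141, S 200, Ga 29, Sn 107.
So from highest to lowest: S > O > Sn > Ga.

S > O > Sn > Ga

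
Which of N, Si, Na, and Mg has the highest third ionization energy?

Mg

IE_3 is the cost of taking one more electron from the +2 cation: N²⁺ still has 3 valence electrons; Si²⁺ still has 2 valence electrons; Na²⁺ is already 1 electron into the core; Mg²⁺ is the bare [Ne] core.
Core electrons are held far more tightly than valence electrons, so Na and Mg top the IE_3 order.
Valence configurations: N²⁺ [He]2s²2p¹, Si²⁺ [Ne]3s².
Approximate IE_3 values (kJ/mol): N 4578, Si 3232, Na 6910, Mg 7733.
Hence IE_3: Si < N < Na < Mg.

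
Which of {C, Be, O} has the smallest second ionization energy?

After 1 electron has been removed, what remains? C⁺ still has 3 valence electrons; Be⁺ still has 1 valence electron; O⁺ still has 5 valence electrons.
All are still removing valence electrons, so compare the +1 ions as you would atoms: IE_2 generally rises across a period (higher Z_eff) and falls down a group (larger shell), subject to the usual subshell exceptions.
Valence configurations: C⁺ [He]2s²2p¹, Be⁺ [He]2s¹, O⁺ [He]2s²2p³.
Tabulated IE_2 (kJ/mol): C 2353, Be 1757, O 3388.
So the second ionization energies run Be < C < O.

Be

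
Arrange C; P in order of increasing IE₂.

P, C

IE_2 is the cost of taking one more electron from the +1 cation: C⁺ still has 3 valence electrons; P⁺ still has 4 valence electrons.
All are still removing valence electrons, so compare the +1 ions as you would atoms: IE_2 generally rises across a period (higher Z_eff) and falls down a group (larger shell), subject to the usual subshell exceptions.
Valence configurations: C⁺ [He]2s²2p¹, P⁺ [Ne]3s²3p².
Tabulated IE_2 (kJ/mol): C 2353, P 1907.
So the second ionization energies run P < C.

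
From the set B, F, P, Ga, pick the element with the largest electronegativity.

F

B is in period 2, group 13; F is in period 2, group 17; P is in period 3, group 15; Ga is in period 4, group 13.
Smaller atoms with higher effective nuclear charge are more electronegative.
Neither a single period nor a single group — weigh both effects.
B > Ga: B sits above Ga in group 13, so the down-group effect alone puts B higher.
P > B: the two effects oppose for this pair; the across-period effect wins (2.19 vs 2.04).
F > P: both effects reinforce here, so F is clearly the higher of the two.
Tabulated electronegativity (Pauling): B 2.04, F 3.98, P 2.19, Ga 1.81.
The largest electronegativity among these belongs to F.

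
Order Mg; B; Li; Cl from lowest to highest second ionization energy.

Mg < Cl < B < Li

Consider each +1 ion: Mg⁺ still has 1 valence electron; B⁺ still has 2 valence electrons; Li⁺ is the bare [He] core; Cl⁺ still has 6 valence electrons.
Core electrons are held far more tightly than valence electrons, so Li tops the IE_2 order.
Valence configurations: Mg⁺ [Ne]3s¹, B⁺ [He]2s², Cl⁺ [Ne]3s²3p⁴.
The numbers (kJ/mol): Mg 1451, B 2427, Li 7298, Cl 2298.
So the second ionization energies run Mg < Cl < B < Li.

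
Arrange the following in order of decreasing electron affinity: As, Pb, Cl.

Cl, As, Pb

Cl is in period 3, group 17; As is in period 4, group 15; Pb is in period 6, group 14.
Atoms with high Z_eff and room in the valence shell (especially the halogens) have the most exothermic electron affinities.
These span different periods and groups, so the two trends combine.
As > Pb: both effects reinforce here, so As is clearly the higher of the two.
Cl > As: relative to As, both the across-period and down-group shifts push Cl's electron affinity up.
Approximate values (kJ/mol): Cl 349, As 78, Pb 35.
So from highest to lowest: Cl > As > Pb.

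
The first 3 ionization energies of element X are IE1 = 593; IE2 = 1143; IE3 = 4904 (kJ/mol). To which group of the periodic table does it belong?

Group 2

Look for the largest jump between consecutive ionization energies: IE3/IE2 ≈ 4.3, far larger than any earlier ratio.
That jump marks the point where a core electron is being removed. So the atom has 2 valence electrons.
A main-group element with 2 valence electrons is in group 2.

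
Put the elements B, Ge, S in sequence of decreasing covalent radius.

Ge > S > B

B is in period 2, group 13; S is in period 3, group 16; Ge is in period 4, group 14.
Radius decreases left→right (rising Z_eff, same n) and increases top→bottom (higher n).
Here both period and group differ, so the two effects have to be weighed against each other.
S > B: the two effects oppose for this pair; the down-group effect wins (103 vs 85 pm).
Ge > S: both effects reinforce here, so Ge is clearly the larger of the two.
For reference (pm): B 85, S 103, Ge 121.
So from largest to smallest: Ge > S > B.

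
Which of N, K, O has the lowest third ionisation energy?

Consider each +2 ion: N²⁺ still has 3 valence electrons; K²⁺ is already 1 electron into the core; O²⁺ still has 4 valence electrons.
Usually core removal costs more than valence removal, but here the competition is close: a tightly held n=2 valence electron can cost more to remove than an n=3 core electron, so the actual values have to decide it.
Valence configurations: N²⁺ [He]2s²2p¹, O²⁺ [He]2s²2p².
Tabulated IE_3 (kJ/mol): N 4578, K 4420, O 5300.
Putting it together, IE_3: K < N < O.

K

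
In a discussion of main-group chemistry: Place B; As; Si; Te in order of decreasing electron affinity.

B is in period 2, group 13; Si is in period 3, group 14; As is in period 4, group 15; Te is in period 5, group 16.
Adding an electron releases more energy for atoms nearer the top right (short of the noble gases).
A diagonal step moves right (one effect) and down (the opposite effect) at once.
As > B: the two effects oppose for this pair; the across-period effect wins (78 vs 27 kJ/mol).
Si > As: period and group pull opposite ways; the down-group shift dominates (134 vs 78 kJ/mol).
Te > Si: the two effects oppose for this pair; the across-period effect wins (190 vs 134 kJ/mol).
For reference (kJ/mol): B 27, Si 134, As 78, Te 190.
So from highest to lowest: Te > Si > As > B.

Te, Si, As, B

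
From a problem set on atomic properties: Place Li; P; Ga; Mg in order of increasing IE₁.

Li is in period 2, group 1; Mg is in period 3, group 2; P is in period 3, group 15; Ga is in period 4, group 13.
Across a period the outer electron is held more tightly (higher IE₁); down a group it sits in a higher shell, more shielded, and comes off more easily.
Neither a single period nor a single group — weigh both effects.
Ga > Li: the two effects oppose for this pair; the across-period effect wins (579 vs 520 kJ/mol).
Mg > Ga: period and group pull opposite ways; the down-group shift dominates (738 vs 579 kJ/mol).
P > Mg: P lies to the right of Mg in period 3, so the across-period effect alone puts P higher.
For reference (kJ/mol): Li 520, Mg 738, P 1012, Ga 579.
So from lowest to highest: Li < Ga < Mg < P.

Li, Ga, Mg, P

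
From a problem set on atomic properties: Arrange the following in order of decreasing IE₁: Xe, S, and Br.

Xe > Br > S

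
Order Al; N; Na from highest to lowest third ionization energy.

Na > N > Al

The third ionization energy removes an electron from the +2 ion. For each element: Al²⁺ still has 1 valence electron; N²⁺ still has 3 valence electrons; Na²⁺ is already 1 electron into the core.
Breaking into a closed-shell core is much more expensive than removing a leftover valence electron — Na has the largest IE_3 here.
Valence configurations: Al²⁺ [Ne]3s¹, N²⁺ [He]2s²2p¹.
Tabulated IE_3 (kJ/mol): Al 2745, N 4578, Na 6910.
So the third ionization energies run Al < N < Na.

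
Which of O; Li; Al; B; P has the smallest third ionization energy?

The third ionization energy removes an electron from the +2 ion. For each element: O²⁺ still has 4 valence electrons; Li²⁺ is already 1 electron into the core; Al²⁺ still has 1 valence electron; B²⁺ still has 1 valence electron; P²⁺ still has 3 valence electrons.
Pulling an electron out of a noble-gas core costs far more than removing a remaining valence electron, so Li sits at the high end of IE_3.
Valence configurations: O²⁺ [He]2s²2p², Al²⁺ [Ne]3s¹, B²⁺ [He]2s¹, P²⁺ [Ne]3s²3p¹.
The numbers (kJ/mol): O 5300, Li 11815, Al 2745, B 3660, P 2914.
Hence IE_3: Al < P < B < O < Li.

Al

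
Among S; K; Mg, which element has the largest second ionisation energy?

IE_2 is the cost of taking one more electron from the +1 cation: S⁺ still has 5 valence electrons; K⁺ is the bare [Ar] core; Mg⁺ still has 1 valence electron.
Core electrons are held far more tightly than valence electrons, so K tops the IE_2 order.
Valence configurations: S⁺ [Ne]3s²3p³, Mg⁺ [Ne]3s¹.
Approximate IE_2 values (kJ/mol): S 2252, K 3052, Mg 1451.
Putting it together, IE_2: Mg < S < K.

K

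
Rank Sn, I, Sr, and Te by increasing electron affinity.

Sr, Sn, Te, I

Sr is in period 5, group 2; Sn is in period 5, group 14; Te is in period 5, group 16; I is in period 5, group 17.
Electron affinity generally becomes more exothermic across a period toward the halogens and less exothermic down a group.
All lie in period 5, so electron affinity increases left to right.
So from lowest to highest: Sr < Sn < Te < I.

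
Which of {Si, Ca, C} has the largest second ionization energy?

Consider each +1 ion: Si⁺ still has 3 valence electrons; Ca⁺ still has 1 valence electron; C⁺ still has 3 valence electrons.
All are still removing valence electrons, so compare the +1 ions as you would atoms: IE_2 generally rises across a period (higher Z_eff) and falls down a group (larger shell), subject to the usual subshell exceptions.
Valence configurations: Si⁺ [Ne]3s²3p¹, Ca⁺ [Ar]4s¹, C⁺ [He]2s²2p¹.
Approximate IE_2 values (kJ/mol): Si 1577, Ca 1145, C 2353.
So the second ionization energies run Ca < Si < C.

C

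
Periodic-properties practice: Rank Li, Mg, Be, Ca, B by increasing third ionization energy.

B < Ca < Mg < Li < Be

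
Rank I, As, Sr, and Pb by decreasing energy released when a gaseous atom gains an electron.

I > As > Pb > Sr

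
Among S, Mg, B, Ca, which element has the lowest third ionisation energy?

S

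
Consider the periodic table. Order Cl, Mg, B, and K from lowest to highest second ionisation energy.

Mg < Cl < B < K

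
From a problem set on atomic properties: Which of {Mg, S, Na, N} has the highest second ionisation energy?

Na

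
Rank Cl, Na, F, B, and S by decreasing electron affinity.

Electron affinity generally becomes more exothermic across a period toward the halogens and less exothermic down a group.
Neither a single period nor a single group — weigh both effects.
Na > B: this pair runs against the simple trend — see the exception note.
S > Na: S lies to the right of Na in period 3, so the across-period effect alone puts S higher.
F > S: both effects reinforce here, so F is clearly the higher of the two.
Cl > F: this pair runs against the simple trend — see the exception note.
Note the exception: Na has a higher electron affinity than B, contrary to the simple trend — B's ns²np¹ configuration gives only a small electron affinity — the sparsely filled np subshell binds an added electron weakly.
Note the exception: Cl has a higher electron affinity than F, contrary to the simple trend — F's small 2p subshell makes the incoming electron feel strong e⁻–e⁻ repulsion, so Cl actually releases more energy on gaining an electron.
Approximate values (kJ/mol): B 27, F 328, Na 53, S 200, Cl 349.
So from highest to lowest: Cl > F > S > Na > B.

Cl > F > S > Na > B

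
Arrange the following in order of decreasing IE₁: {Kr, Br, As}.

Kr, Br, As

As is in period 4, group 15; Br is in period 4, group 17; Kr is in period 4, group 18.
IE₁ increases left→right with effective nuclear charge and decreases top→bottom as the valence shell moves farther out.
All lie in period 4, so first ionization energy increases left to right.
So from highest to lowest: Kr > Br > As.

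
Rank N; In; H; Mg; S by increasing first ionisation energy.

IE₁ increases left→right with effective nuclear charge and decreases top→bottom as the valence shell moves farther out.
Here both period and group differ, so the two effects have to be weighed against each other.
Mg > In: the two effects oppose for this pair; the down-group effect wins (738 vs 558 kJ/mol).
S > Mg: S lies to the right of Mg in period 3, so the across-period effect alone puts S higher.
H > S: period and group pull opposite ways; the down-group shift dominates (1312 vs 1000 kJ/mol).
N > H: period and group pull opposite ways; the across-period shift dominates (1402 vs 1312 kJ/mol).
For reference (kJ/mol): H 1312, N 1402, Mg 738, S 1000, In 558.
So from lowest to highest: In < Mg < S < H < N.

In, Mg, S, H, N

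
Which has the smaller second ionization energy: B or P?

P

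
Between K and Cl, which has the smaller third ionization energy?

Cl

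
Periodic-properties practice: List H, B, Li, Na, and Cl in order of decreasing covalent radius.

Na > Li > Cl > B > H

H is in period 1, group 1; Li is in period 2, group 1; B is in period 2, group 13; Na is in period 3, group 1; Cl is in period 3, group 17.
Radius decreases left→right (rising Z_eff, same n) and increases top→bottom (higher n).
Neither a single period nor a single group — weigh both effects.
B > H: the two effects oppose for this pair; the down-group effect wins (85 vs 32 pm).
Cl > B: period and group pull opposite ways; the down-group shift dominates (99 vs 85 pm).
Li > Cl: the two effects oppose for this pair; the across-period effect wins (133 vs 99 pm).
Na > Li: they share group 1; the group trend gives Na the larger value.
Approximate values (pm): H 32, Li 133, B 85, Na 155, Cl 99.
So from largest to smallest: Na > Li > Cl > B > H.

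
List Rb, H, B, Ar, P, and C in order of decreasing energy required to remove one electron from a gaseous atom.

Ar > H > C > P > B > Rb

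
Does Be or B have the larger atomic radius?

Radius decreases left→right (rising Z_eff, same n) and increases top→bottom (higher n).
All lie in period 2, so atomic radius increases right to left.
So Be has the larger atomic radius (Be > B).

Be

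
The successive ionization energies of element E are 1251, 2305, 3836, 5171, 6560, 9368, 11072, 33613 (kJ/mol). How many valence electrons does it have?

7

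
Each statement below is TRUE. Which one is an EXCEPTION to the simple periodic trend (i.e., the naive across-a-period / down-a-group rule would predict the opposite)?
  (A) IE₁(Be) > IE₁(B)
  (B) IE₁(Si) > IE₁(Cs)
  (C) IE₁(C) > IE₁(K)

(A)

The general trend: IE₁ increases across a period and decreases down a group.
(A) Be (period 2, group 2) vs B (period 2, group 13): the stated order contradicts the simple trend.
(B) Si (period 3, group 14) vs Cs (period 6, group 1): the stated order agrees with the simple trend.
(C) C (period 2, group 14) vs K (period 4, group 1): the stated order agrees with the simple trend.
The exception is (A): removing B's lone 2p electron is easier than breaking Be's filled 2s².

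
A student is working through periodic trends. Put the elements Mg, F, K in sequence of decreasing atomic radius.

K, Mg, F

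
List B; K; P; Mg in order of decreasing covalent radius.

K > Mg > P > B

B is in period 2, group 13; Mg is in period 3, group 2; P is in period 3, group 15; K is in period 4, group 1.
Across a period the added protons contract the valence shell; down a group each new principal shell makes the atom larger.
Here both period and group differ, so the two effects have to be weighed against each other.
P > B: the two effects oppose for this pair; the down-group effect wins (111 vs 85 pm).
Mg > P: Mg lies to the left of P in period 3, so the across-period effect alone puts Mg larger.
K > Mg: relative to Mg, both the across-period and down-group shifts push K's atomic radius up.
Approximate values (pm): B 85, Mg 139, P 111, K 196.
So from largest to smallest: K > Mg > P > B.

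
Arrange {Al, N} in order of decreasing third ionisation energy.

N > Al

The third ionization energy removes an electron from the +2 ion. For each element: Al²⁺ still has 1 valence electron; N²⁺ still has 3 valence electrons.
All are still removing valence electrons, so compare the +2 ions as you would atoms: IE_3 generally rises across a period (higher Z_eff) and falls down a group (larger shell), subject to the usual subshell exceptions.
Valence configurations: Al²⁺ [Ne]3s¹, N²⁺ [He]2s²2p¹.
Approximate IE_3 values (kJ/mol): Al 2745, N 4578.
Overall IE_3 order: Al < N.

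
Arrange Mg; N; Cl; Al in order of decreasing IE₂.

IE_2 is the cost of taking one more electron from the +1 cation: Mg⁺ still has 1 valence electron; N⁺ still has 4 valence electrons; Cl⁺ still has 6 valence electrons; Al⁺ still has 2 valence electrons.
All are still removing valence electrons, so compare the +1 ions as you would atoms: IE_2 generally rises across a period (higher Z_eff) and falls down a group (larger shell), subject to the usual subshell exceptions.
Valence configurations: Mg⁺ [Ne]3s¹, N⁺ [He]2s²2p², Cl⁺ [Ne]3s²3p⁴, Al⁺ [Ne]3s².
The numbers (kJ/mol): Mg 1451, N 2856, Cl 2298, Al 1817.
So the second ionization energies run Mg < Al < Cl < N.

N > Cl > Al > Mg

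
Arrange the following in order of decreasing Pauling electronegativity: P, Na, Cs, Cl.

Cl, P, Na, Cs

Na is in period 3, group 1; P is in period 3, group 15; Cl is in period 3, group 17; Cs is in period 6, group 1.
Electronegativity increases across a period and decreases down a group, tracking effective nuclear charge and atomic size.
Neither a single period nor a single group — weigh both effects.
Na > Cs: Na sits above Cs in group 1, so the down-group effect alone puts Na higher.
P > Na: both are in period 3; the period trend gives P the larger value.
Cl > P: Cl lies to the right of P in period 3, so the across-period effect alone puts Cl higher.
For reference (Pauling): Na 0.93, P 2.19, Cl 3.16, Cs 0.79.
So from highest to lowest: Cl > P > Na > Cs.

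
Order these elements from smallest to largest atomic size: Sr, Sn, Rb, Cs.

Rb is in period 5, group 1; Sr is in period 5, group 2; Sn is in period 5, group 14; Cs is in period 6, group 1.
Atomic radius shrinks across a period as nuclear charge pulls the same shell inward, and grows down a group as new shells are added.
These span different periods and groups, so the two trends combine.
Sr > Sn: Sr lies to the left of Sn in period 5, so the across-period effect alone puts Sr larger.
Rb > Sr: both are in period 5; the period trend gives Rb the larger value.
Cs > Rb: Cs sits below Rb in group 1, so the down-group effect alone puts Cs larger.
Tabulated atomic radius (pm): Rb 210, Sr 185, Sn 140, Cs 232.
So from smallest to largest: Sn < Sr < Rb < Cs.

Sn < Sr < Rb < Cs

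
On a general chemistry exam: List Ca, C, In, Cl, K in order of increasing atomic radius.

C < Cl < In < Ca < K

C is in period 2, group 14; Cl is in period 3, group 17; K is in period 4, group 1; Ca is in period 4, group 2; In is in period 5, group 13.
Across a period the added protons contract the valence shell; down a group each new principal shell makes the atom larger.
Neither a single period nor a single group — weigh both effects.
Cl > C: period and group pull opposite ways; the down-group shift dominates (99 vs 75 pm).
In > Cl: both effects reinforce here, so In is clearly the larger of the two.
Ca > In: the two effects oppose for this pair; the across-period effect wins (171 vs 142 pm).
K > Ca: K lies to the left of Ca in period 4, so the across-period effect alone puts K larger.
Tabulated atomic radius (pm): C 75, Cl 99, K 196, Ca 171, In 142.
So from smallest to largest: C < Cl < In < Ca < K.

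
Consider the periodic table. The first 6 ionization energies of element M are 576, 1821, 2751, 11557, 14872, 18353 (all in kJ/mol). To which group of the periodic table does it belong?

Group 13

Look for the largest jump between consecutive ionization energies: IE4/IE3 ≈ 4.2, far larger than any earlier ratio.
That jump marks the point where a core electron is being removed. So the atom has 3 valence electrons.
A main-group element with 3 valence electrons is in group 13.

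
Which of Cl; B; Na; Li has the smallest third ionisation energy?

B

The third ionization energy removes an electron from the +2 ion. For each element: Cl²⁺ still has 5 valence electrons; B²⁺ still has 1 valence electron; Na²⁺ is already 1 electron into the core; Li²⁺ is already 1 electron into the core.
Breaking into a closed-shell core is much more expensive than removing a leftover valence electron — Na and Li have the largest IE_3 here.
Valence configurations: Cl²⁺ [Ne]3s²3p³, B²⁺ [He]2s¹.
Tabulated IE_3 (kJ/mol): Cl 3822, B 3660, Na 6910, Li 11815.
Hence IE_3: B < Cl < Na < Li.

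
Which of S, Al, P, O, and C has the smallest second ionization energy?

Consider each +1 ion: S⁺ still has 5 valence electrons; Al⁺ still has 2 valence electrons; P⁺ still has 4 valence electrons; O⁺ still has 5 valence electrons; C⁺ still has 3 valence electrons.
All are still removing valence electrons, so compare the +1 ions as you would atoms: IE_2 generally rises across a period (higher Z_eff) and falls down a group (larger shell), subject to the usual subshell exceptions.
Valence configurations: S⁺ [Ne]3s²3p³, Al⁺ [Ne]3s², P⁺ [Ne]3s²3p², O⁺ [He]2s²2p³, C⁺ [He]2s²2p¹.
Approximate IE_2 values (kJ/mol): S 2252, Al 1817, P 1907, O 3388, C 2353.
Hence IE_2: Al < P < S < C < O.

Al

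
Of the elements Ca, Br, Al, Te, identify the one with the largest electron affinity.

Al is in period 3, group 13; Ca is in period 4, group 2; Br is in period 4, group 17; Te is in period 5, group 16.
Atoms with high Z_eff and room in the valence shell (especially the halogens) have the most exothermic electron affinities.
These span different periods and groups, so the two trends combine.
Al > Ca: relative to Ca, both the across-period and down-group shifts push Al's electron affinity up.
Te > Al: period and group pull opposite ways; the across-period shift dominates (190 vs 42 kJ/mol).
Br > Te: relative to Te, both the across-period and down-group shifts push Br's electron affinity up.
Approximate values (kJ/mol): Al 42, Ca 2, Br 325, Te 190.
The largest electron affinity among these belongs to Br.

Br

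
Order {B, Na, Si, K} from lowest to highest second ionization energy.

Si, B, K, Na

The second ionization energy removes an electron from the +1 ion. For each element: B⁺ still has 2 valence electrons; Na⁺ is the bare [Ne] core; Si⁺ still has 3 valence electrons; K⁺ is the bare [Ar] core.
Pulling an electron out of a noble-gas core costs far more than removing a remaining valence electron, so K and Na sit at the high end of IE_2.
Valence configurations: B⁺ [He]2s², Si⁺ [Ne]3s²3p¹.
The numbers (kJ/mol): B 2427, Na 4562, Si 1577, K 3052.
Overall IE_2 order: Si < B < K < Na.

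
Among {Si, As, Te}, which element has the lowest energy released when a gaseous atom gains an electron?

As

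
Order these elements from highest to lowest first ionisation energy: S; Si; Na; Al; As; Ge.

S > As > Si > Ge > Al > Na

Removing the outermost electron gets harder across a period and easier down a group.
Neither a single period nor a single group — weigh both effects.
Al > Na: Al lies to the right of Na in period 3, so the across-period effect alone puts Al higher.
Ge > Al: the two effects oppose for this pair; the across-period effect wins (762 vs 578 kJ/mol).
Si > Ge: they share group 14; the group trend gives Si the larger value.
As > Si: period and group pull opposite ways; the across-period shift dominates (947 vs 786 kJ/mol).
S > As: both effects reinforce here, so S is clearly the higher of the two.
Tabulated first ionization energy (kJ/mol): Na 496, Al 578, Si 786, S 1000, Ge 762, As 947.
So from highest to lowest: S > As > Si > Ge > Al > Na.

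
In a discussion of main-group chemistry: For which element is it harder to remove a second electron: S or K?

After 1 electron has been removed, what remains? S⁺ still has 5 valence electrons; K⁺ is the bare [Ar] core.
Pulling an electron out of a noble-gas core costs far more than removing a remaining valence electron, so K sits at the high end of IE_2.
Tabulated IE_2 (kJ/mol): S 2252, K 3052.
Hence IE_2: S < K.

K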